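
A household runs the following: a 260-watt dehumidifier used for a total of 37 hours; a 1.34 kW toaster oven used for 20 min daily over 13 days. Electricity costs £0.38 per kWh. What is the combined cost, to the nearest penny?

dehumidifier: 0.26 kW × 37 h = 9.62 kWh
toaster oven: Runtime = 20 min × 13 = 260 min = 4.333333… h
toaster oven: 1.34 kW × 4.333333… h = 5.806666… kWh
Total energy = 15.426666… kWh
Cost = 15.426666… × £0.38 = £5.86

£5.86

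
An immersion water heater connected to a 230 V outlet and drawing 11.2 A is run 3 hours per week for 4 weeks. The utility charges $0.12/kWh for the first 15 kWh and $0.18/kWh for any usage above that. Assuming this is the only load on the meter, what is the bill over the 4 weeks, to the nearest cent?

Power = 11.2 A × 230 V = 2576 W = 2.576 kW
Runtime = 3 h/week × 4 weeks = 12 h
Energy = 2.576 kW × 12 h = 30.912 kWh
Tier 1 (0–15 kWh): 15 × $0.12 = $1.8
Above 15 kWh: 15.912 × $0.18 = $2.86416
Bill = $4.66

$4.66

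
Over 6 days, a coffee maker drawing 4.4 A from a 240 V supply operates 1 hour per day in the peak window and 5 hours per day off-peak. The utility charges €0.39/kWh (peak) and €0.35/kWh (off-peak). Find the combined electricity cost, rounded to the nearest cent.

Power = 4.4 A × 240 V = 1056 W = 1.056 kW
Peak energy = 1.056 kW × 1 h × 6 = 6.336 kWh
Off-peak energy = 1.056 kW × 5 h × 6 = 31.68 kWh
Cost = 6.336 × €0.39 + 31.68 × €0.35 = €2.47104 + €11.088 = €13.56

€13.56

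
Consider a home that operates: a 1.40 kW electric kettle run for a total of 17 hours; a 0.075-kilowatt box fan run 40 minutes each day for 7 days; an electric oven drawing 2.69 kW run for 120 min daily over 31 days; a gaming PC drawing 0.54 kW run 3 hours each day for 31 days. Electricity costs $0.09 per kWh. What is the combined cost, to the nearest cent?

electric kettle: 1.4 kW × 17 h = 23.8 kWh
box fan: Runtime = 40 min × 7 = 280 min = 4.666666… h
box fan: 0.075 kW × 4.666666… h = 0.35 kWh
electric oven: Runtime = 120 min × 31 = 3720 min = 62 h
electric oven: 2.69 kW × 62 h = 166.78 kWh
gaming PC: Runtime = 3 h/day × 31 days = 93 h
gaming PC: 0.54 kW × 93 h = 50.22 kWh
Total energy = 241.15 kWh
Cost = 241.15 × $0.09 = $21.70

$21.70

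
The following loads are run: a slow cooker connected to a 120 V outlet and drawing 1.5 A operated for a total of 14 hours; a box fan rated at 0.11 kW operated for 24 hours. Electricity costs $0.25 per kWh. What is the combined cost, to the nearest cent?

$1.29

slow cooker: Power = 1.5 A × 120 V = 180 W = 0.18 kW
slow cooker: 0.18 kW × 14 h = 2.52 kWh
box fan: 0.11 kW × 24 h = 2.64 kWh
Total energy = 5.16 kWh
Cost = 5.16 × $0.25 = $1.29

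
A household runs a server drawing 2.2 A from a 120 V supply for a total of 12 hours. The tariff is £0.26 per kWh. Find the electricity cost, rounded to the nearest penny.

Power = 2.2 A × 120 V = 264 W = 0.264 kW
Energy = 0.264 kW × 12 h = 3.168 kWh
Cost = 3.168 kWh × £0.26/kWh = £0.82

£0.82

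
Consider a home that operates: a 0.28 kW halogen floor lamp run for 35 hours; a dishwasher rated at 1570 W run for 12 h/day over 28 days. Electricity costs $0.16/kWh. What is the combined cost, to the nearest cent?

halogen floor lamp: 0.28 kW × 35 h = 9.8 kWh
dishwasher: Runtime = 12 h/day × 28 days = 336 h
dishwasher: 1.57 kW × 336 h = 527.52 kWh
Total energy = 537.32 kWh
Cost = 537.32 × $0.16 = $85.97

$85.97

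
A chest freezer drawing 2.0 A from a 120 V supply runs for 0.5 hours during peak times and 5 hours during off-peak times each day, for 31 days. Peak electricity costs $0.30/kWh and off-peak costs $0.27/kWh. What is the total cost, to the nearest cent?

Power = 2.0 A × 120 V = 240 W = 0.24 kW
Peak energy = 0.24 kW × 0.5 h × 31 = 3.72 kWh
Off-peak energy = 0.24 kW × 5 h × 31 = 37.2 kWh
Cost = 3.72 × $0.30 + 37.2 × $0.27 = $1.116 + $10.044 = $11.16

$11.16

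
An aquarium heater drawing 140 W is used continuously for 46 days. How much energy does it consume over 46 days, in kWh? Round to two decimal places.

154.56 kWh

Runtime = 24 h × 46 = 1104 h
Energy = 0.14 kW × 1104 h = 154.56 kWh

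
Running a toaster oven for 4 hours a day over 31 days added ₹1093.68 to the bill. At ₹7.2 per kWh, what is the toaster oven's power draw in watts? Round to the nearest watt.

Energy = ₹1093.68 ÷ ₹7.2/kWh = 151.9 kWh
Runtime = 4 h/day × 31 days = 124 h
Power = 151.9 kWh ÷ 124 h = 1.225 kW = 1225 W

1225 W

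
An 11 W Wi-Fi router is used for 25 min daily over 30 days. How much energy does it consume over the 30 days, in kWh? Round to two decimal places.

0.14 kWh

Runtime = 25 min × 30 = 750 min = 12.5 h
Energy = 0.011 kW × 12.5 h = 0.1375 kWh ≈ 0.14 kWh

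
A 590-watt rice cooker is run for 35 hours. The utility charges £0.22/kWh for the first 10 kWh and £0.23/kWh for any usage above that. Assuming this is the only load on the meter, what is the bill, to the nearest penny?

£4.65

Energy = 0.59 kW × 35 h = 20.65 kWh
Tier 1 (0–10 kWh): 10 × £0.22 = £2.2
Above 10 kWh: 10.65 × £0.23 = £2.4495
Bill = £4.65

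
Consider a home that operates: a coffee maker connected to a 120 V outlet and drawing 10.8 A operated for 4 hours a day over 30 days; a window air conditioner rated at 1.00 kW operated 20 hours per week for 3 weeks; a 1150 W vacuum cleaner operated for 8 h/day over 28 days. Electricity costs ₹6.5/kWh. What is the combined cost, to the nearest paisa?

coffee maker: Power = 10.8 A × 120 V = 1296 W = 1.296 kW
coffee maker: Runtime = 4 h/day × 30 days = 120 h
coffee maker: 1.296 kW × 120 h = 155.52 kWh
window air conditioner: Runtime = 20 h/week × 3 weeks = 60 h
window air conditioner: 1 kW × 60 h = 60 kWh
vacuum cleaner: Runtime = 8 h/day × 28 days = 224 h
vacuum cleaner: 1.15 kW × 224 h = 257.6 kWh
Total energy = 473.12 kWh
Cost = 473.12 × ₹6.5 = ₹3075.28

₹3075.28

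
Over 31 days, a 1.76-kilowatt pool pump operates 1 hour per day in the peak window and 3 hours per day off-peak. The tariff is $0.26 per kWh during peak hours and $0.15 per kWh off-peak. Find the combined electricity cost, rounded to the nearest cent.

Peak energy = 1.76 kW × 1 h × 31 = 54.56 kWh
Off-peak energy = 1.76 kW × 3 h × 31 = 163.68 kWh
Cost = 54.56 × $0.26 + 163.68 × $0.15 = $14.1856 + $24.552 = $38.74

$38.74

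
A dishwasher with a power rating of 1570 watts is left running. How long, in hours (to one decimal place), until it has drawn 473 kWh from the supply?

301.3 h

Hours = 473 kWh ÷ 1.57 kW = 301.3 h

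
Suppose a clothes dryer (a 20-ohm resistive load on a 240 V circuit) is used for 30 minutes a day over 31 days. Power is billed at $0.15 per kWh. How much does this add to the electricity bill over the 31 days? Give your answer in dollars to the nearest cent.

Power = V²/R = 240²/20 = 2880 W = 2.88 kW
Runtime = 30 min × 31 = 930 min = 15.5 h
Energy = 2.88 kW × 15.5 h = 44.64 kWh
Cost = 44.64 kWh × $0.15/kWh = $6.70

$6.70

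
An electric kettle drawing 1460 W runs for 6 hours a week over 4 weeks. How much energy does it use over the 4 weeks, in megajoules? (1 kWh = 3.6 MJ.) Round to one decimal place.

126.1 MJ

Runtime = 6 h/week × 4 weeks = 24 h
Energy = 1.46 kW × 24 h = 35.04 kWh
= 35.04 × 3.6 MJ = 126.1 MJ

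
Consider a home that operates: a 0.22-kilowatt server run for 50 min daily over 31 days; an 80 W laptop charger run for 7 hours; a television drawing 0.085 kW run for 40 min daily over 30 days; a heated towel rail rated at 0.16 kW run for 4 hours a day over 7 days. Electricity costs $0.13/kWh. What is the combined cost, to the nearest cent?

server: Runtime = 50 min × 31 = 1550 min = 25.833333… h
server: 0.22 kW × 25.833333… h = 5.683333… kWh
laptop charger: 0.08 kW × 7 h = 0.56 kWh
television: Runtime = 40 min × 30 = 1200 min = 20 h
television: 0.085 kW × 20 h = 1.7 kWh
heated towel rail: Runtime = 4 h/day × 7 days = 28 h
heated towel rail: 0.16 kW × 28 h = 4.48 kWh
Total energy = 12.423333… kWh
Cost = 12.423333… × $0.13 = $1.62

$1.62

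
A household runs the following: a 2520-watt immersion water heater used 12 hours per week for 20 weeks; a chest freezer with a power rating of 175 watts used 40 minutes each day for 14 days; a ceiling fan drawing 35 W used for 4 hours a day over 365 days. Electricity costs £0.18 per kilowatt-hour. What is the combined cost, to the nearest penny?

£118.36

immersion water heater: Runtime = 12 h/week × 20 weeks = 240 h
immersion water heater: 2.52 kW × 240 h = 604.8 kWh
chest freezer: Runtime = 40 min × 14 = 560 min = 9.333333… h
chest freezer: 0.175 kW × 9.333333… h = 1.633333… kWh
ceiling fan: Runtime = 4 h/day × 365 days = 1460 h
ceiling fan: 0.035 kW × 1460 h = 51.1 kWh
Total energy = 657.533333… kWh
Cost = 657.533333… × £0.18 = £118.36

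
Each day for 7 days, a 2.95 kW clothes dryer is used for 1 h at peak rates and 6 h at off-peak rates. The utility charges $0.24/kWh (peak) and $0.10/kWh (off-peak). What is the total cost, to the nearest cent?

Peak energy = 2.95 kW × 1 h × 7 = 20.65 kWh
Off-peak energy = 2.95 kW × 6 h × 7 = 123.9 kWh
Cost = 20.65 × $0.24 + 123.9 × $0.10 = $4.956 + $12.39 = $17.35

$17.35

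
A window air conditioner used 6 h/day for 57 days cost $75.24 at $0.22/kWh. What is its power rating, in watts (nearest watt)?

1000 W

Energy = $75.24 ÷ $0.22/kWh = 342 kWh
Runtime = 6 h/day × 57 days = 342 h
Power = 342 kWh ÷ 342 h = 1 kW = 1000 W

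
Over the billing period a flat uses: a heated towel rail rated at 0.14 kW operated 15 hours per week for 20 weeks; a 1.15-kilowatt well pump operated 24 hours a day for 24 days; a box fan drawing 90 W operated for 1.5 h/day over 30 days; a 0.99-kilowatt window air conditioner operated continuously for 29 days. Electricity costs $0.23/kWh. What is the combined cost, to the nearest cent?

$321.42

heated towel rail: Runtime = 15 h/week × 20 weeks = 300 h
heated towel rail: 0.14 kW × 300 h = 42 kWh
well pump: Runtime = 24 h × 24 = 576 h
well pump: 1.15 kW × 576 h = 662.4 kWh
box fan: Runtime = 1.5 h/day × 30 days = 45 h
box fan: 0.09 kW × 45 h = 4.05 kWh
window air conditioner: Runtime = 24 h × 29 = 696 h
window air conditioner: 0.99 kW × 696 h = 689.04 kWh
Total energy = 1397.49 kWh
Cost = 1397.49 × $0.23 = $321.42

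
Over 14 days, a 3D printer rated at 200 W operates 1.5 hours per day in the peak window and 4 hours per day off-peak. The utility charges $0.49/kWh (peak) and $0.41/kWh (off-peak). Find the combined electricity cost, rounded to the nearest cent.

Peak energy = 0.2 kW × 1.5 h × 14 = 4.2 kWh
Off-peak energy = 0.2 kW × 4 h × 14 = 11.2 kWh
Cost = 4.2 × $0.49 + 11.2 × $0.41 = $2.058 + $4.592 = $6.65

$6.65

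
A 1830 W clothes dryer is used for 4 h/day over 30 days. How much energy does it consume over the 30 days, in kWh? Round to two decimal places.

219.60 kWh

Runtime = 4 h/day × 30 days = 120 h
Energy = 1.83 kW × 120 h = 219.6 kWh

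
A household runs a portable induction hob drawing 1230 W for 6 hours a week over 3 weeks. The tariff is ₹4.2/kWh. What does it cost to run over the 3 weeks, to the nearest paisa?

₹92.99

Runtime = 6 h/week × 3 weeks = 18 h
Energy = 1.23 kW × 18 h = 22.14 kWh
Cost = 22.14 kWh × ₹4.2/kWh = ₹92.99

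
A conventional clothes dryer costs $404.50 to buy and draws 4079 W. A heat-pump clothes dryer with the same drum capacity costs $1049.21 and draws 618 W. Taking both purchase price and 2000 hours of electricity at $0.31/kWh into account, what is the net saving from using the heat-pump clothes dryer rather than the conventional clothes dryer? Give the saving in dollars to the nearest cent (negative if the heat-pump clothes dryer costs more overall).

conventional clothes dryer: $404.50 + (4079/1000) kW × 2000 h × $0.31 = $404.50 + $2528.98 = $2933.48
heat-pump clothes dryer: $1049.21 + (618/1000) kW × 2000 h × $0.31 = $1049.21 + $383.16 = $1432.37
Saving = $2933.48 − $1432.37 = $1501.11

$1501.11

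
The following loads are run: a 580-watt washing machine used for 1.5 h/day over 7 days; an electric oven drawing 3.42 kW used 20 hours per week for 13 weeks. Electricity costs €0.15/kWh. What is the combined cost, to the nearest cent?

€134.29

washing machine: Runtime = 1.5 h/day × 7 days = 10.5 h
washing machine: 0.58 kW × 10.5 h = 6.09 kWh
electric oven: Runtime = 20 h/week × 13 weeks = 260 h
electric oven: 3.42 kW × 260 h = 889.2 kWh
Total energy = 895.29 kWh
Cost = 895.29 × €0.15 = €134.29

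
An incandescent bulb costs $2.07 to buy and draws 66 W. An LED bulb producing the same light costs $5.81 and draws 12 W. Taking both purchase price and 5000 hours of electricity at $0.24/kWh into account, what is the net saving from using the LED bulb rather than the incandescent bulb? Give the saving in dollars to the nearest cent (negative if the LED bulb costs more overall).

$61.06

incandescent bulb: $2.07 + (66/1000) kW × 5000 h × $0.24 = $2.07 + $79.2 = $81.27
LED bulb: $5.81 + (12/1000) kW × 5000 h × $0.24 = $5.81 + $14.4 = $20.21
Saving = $81.27 − $20.21 = $61.06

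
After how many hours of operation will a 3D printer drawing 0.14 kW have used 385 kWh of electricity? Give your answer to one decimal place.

Hours = 385 kWh ÷ 0.14 kW = 2750.0 h

2750.0 h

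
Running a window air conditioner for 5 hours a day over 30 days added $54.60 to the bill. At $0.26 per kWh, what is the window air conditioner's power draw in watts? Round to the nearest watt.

Energy = $54.60 ÷ $0.26/kWh = 210 kWh
Runtime = 5 h/day × 30 days = 150 h
Power = 210 kWh ÷ 150 h = 1.4 kW = 1400 W

1400 W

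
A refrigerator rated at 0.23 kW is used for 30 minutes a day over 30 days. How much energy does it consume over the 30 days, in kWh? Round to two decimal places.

3.45 kWh

Runtime = 30 min × 30 = 900 min = 15 h
Energy = 0.23 kW × 15 h = 3.45 kWh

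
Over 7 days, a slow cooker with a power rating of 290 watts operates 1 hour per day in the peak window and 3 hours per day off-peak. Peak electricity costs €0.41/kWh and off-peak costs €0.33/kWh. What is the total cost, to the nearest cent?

€2.84

Peak energy = 0.29 kW × 1 h × 7 = 2.03 kWh
Off-peak energy = 0.29 kW × 3 h × 7 = 6.09 kWh
Cost = 2.03 × €0.41 + 6.09 × €0.33 = €0.8323 + €2.0097 = €2.84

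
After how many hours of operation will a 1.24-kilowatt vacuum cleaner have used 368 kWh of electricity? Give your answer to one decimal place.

296.8 h

Hours = 368 kWh ÷ 1.24 kW = 296.8 h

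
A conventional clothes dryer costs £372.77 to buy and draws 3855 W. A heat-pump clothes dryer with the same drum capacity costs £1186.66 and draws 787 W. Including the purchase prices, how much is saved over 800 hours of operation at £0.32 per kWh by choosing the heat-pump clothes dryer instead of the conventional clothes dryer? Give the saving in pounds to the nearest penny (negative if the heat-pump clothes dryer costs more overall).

conventional clothes dryer: £372.77 + (3855/1000) kW × 800 h × £0.32 = £372.77 + £986.88 = £1359.65
heat-pump clothes dryer: £1186.66 + (787/1000) kW × 800 h × £0.32 = £1186.66 + £201.472 = £1388.132
Saving = £1359.65 − £1388.132 = −£28.482 → -£28.48

-£28.48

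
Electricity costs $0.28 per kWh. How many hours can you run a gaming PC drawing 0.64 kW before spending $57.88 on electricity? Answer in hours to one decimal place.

Energy available = $57.88 ÷ $0.28/kWh = 206.7143 kWh
Hours = 206.7143 kWh ÷ 0.64 kW = 323.0 h

323.0 h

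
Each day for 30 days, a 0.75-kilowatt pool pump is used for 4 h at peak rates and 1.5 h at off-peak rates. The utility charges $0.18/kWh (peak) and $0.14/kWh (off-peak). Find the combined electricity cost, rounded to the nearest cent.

$20.93

Peak energy = 0.75 kW × 4 h × 30 = 90 kWh
Off-peak energy = 0.75 kW × 1.5 h × 30 = 33.75 kWh
Cost = 90 × $0.18 + 33.75 × $0.14 = $16.2 + $4.725 = $20.93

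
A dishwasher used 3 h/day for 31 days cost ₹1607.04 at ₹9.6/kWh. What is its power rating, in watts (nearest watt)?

Energy = ₹1607.04 ÷ ₹9.6/kWh = 167.4 kWh
Runtime = 3 h/day × 31 days = 93 h
Power = 167.4 kWh ÷ 93 h = 1.8 kW = 1800 W

1800 W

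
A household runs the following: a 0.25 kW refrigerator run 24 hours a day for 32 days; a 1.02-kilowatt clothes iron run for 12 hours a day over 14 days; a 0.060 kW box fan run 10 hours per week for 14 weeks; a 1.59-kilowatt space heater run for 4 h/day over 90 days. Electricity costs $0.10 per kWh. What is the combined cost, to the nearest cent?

$94.42

refrigerator: Runtime = 24 h × 32 = 768 h
refrigerator: 0.25 kW × 768 h = 192 kWh
clothes iron: Runtime = 12 h/day × 14 days = 168 h
clothes iron: 1.02 kW × 168 h = 171.36 kWh
box fan: Runtime = 10 h/week × 14 weeks = 140 h
box fan: 0.06 kW × 140 h = 8.4 kWh
space heater: Runtime = 4 h/day × 90 days = 360 h
space heater: 1.59 kW × 360 h = 572.4 kWh
Total energy = 944.16 kWh
Cost = 944.16 × $0.10 = $94.42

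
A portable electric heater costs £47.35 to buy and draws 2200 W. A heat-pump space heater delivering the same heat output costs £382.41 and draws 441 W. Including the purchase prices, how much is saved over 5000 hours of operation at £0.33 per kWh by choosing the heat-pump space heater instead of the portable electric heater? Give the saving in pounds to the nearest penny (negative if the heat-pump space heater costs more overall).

portable electric heater: £47.35 + (2200/1000) kW × 5000 h × £0.33 = £47.35 + £3630 = £3677.35
heat-pump space heater: £382.41 + (441/1000) kW × 5000 h × £0.33 = £382.41 + £727.65 = £1110.06
Saving = £3677.35 − £1110.06 = £2567.29

£2567.29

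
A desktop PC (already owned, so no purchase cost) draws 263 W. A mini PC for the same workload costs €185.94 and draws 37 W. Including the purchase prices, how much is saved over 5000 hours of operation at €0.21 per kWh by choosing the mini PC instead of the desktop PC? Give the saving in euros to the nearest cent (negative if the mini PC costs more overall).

desktop PC: €0.00 + (263/1000) kW × 5000 h × €0.21 = €0.00 + €276.15 = €276.15
mini PC: €185.94 + (37/1000) kW × 5000 h × €0.21 = €185.94 + €38.85 = €224.79
Saving = €276.15 − €224.79 = €51.36

€51.36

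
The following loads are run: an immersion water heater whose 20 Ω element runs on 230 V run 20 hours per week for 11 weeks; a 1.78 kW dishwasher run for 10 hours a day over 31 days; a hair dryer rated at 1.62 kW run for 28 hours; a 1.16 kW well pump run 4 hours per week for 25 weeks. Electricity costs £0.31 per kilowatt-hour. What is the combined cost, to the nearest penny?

£401.47

immersion water heater: Power = V²/R = 230²/20 = 2645 W = 2.645 kW
immersion water heater: Runtime = 20 h/week × 11 weeks = 220 h
immersion water heater: 2.645 kW × 220 h = 581.9 kWh
dishwasher: Runtime = 10 h/day × 31 days = 310 h
dishwasher: 1.78 kW × 310 h = 551.8 kWh
hair dryer: 1.62 kW × 28 h = 45.36 kWh
well pump: Runtime = 4 h/week × 25 weeks = 100 h
well pump: 1.16 kW × 100 h = 116 kWh
Total energy = 1295.06 kWh
Cost = 1295.06 × £0.31 = £401.47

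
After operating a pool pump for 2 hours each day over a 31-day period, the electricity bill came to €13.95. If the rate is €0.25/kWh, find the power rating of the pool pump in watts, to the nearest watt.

Energy = €13.95 ÷ €0.25/kWh = 55.8 kWh
Runtime = 2 h/day × 31 days = 62 h
Power = 55.8 kWh ÷ 62 h = 0.9 kW = 900 W

900 W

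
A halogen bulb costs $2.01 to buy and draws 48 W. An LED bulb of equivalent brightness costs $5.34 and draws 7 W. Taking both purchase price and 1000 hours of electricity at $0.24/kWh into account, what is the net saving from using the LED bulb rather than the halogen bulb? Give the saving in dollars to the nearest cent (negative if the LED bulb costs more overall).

halogen bulb: $2.01 + (48/1000) kW × 1000 h × $0.24 = $2.01 + $11.52 = $13.53
LED bulb: $5.34 + (7/1000) kW × 1000 h × $0.24 = $5.34 + $1.68 = $7.02
Saving = $13.53 − $7.02 = $6.51

$6.51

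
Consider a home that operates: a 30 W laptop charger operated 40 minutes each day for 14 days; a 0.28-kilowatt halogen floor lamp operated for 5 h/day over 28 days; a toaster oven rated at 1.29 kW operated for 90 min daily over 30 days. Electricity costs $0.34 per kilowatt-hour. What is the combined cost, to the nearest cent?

laptop charger: Runtime = 40 min × 14 = 560 min = 9.333333… h
laptop charger: 0.03 kW × 9.333333… h = 0.28 kWh
halogen floor lamp: Runtime = 5 h/day × 28 days = 140 h
halogen floor lamp: 0.28 kW × 140 h = 39.2 kWh
toaster oven: Runtime = 90 min × 30 = 2700 min = 45 h
toaster oven: 1.29 kW × 45 h = 58.05 kWh
Total energy = 97.53 kWh
Cost = 97.53 × $0.34 = $33.16

$33.16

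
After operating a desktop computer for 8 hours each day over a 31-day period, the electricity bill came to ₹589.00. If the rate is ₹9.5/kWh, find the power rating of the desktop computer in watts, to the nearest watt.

250 W

Energy = ₹589.00 ÷ ₹9.5/kWh = 62 kWh
Runtime = 8 h/day × 31 days = 248 h
Power = 62 kWh ÷ 248 h = 0.25 kW = 250 W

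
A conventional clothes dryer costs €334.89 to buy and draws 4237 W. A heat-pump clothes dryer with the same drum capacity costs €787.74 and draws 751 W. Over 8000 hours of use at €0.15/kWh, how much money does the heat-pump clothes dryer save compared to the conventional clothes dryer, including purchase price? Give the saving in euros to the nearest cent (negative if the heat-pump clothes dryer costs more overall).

conventional clothes dryer: €334.89 + (4237/1000) kW × 8000 h × €0.15 = €334.89 + €5084.4 = €5419.29
heat-pump clothes dryer: €787.74 + (751/1000) kW × 8000 h × €0.15 = €787.74 + €901.2 = €1688.94
Saving = €5419.29 − €1688.94 = €3730.35

€3730.35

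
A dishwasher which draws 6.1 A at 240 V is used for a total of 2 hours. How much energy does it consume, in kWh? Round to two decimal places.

Power = 6.1 A × 240 V = 1464 W = 1.464 kW
Energy = 1.464 kW × 2 h = 2.928 kWh ≈ 2.93 kWh

2.93 kWh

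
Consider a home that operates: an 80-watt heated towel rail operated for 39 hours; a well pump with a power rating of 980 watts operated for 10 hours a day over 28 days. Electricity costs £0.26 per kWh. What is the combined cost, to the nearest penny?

£72.16

heated towel rail: 0.08 kW × 39 h = 3.12 kWh
well pump: Runtime = 10 h/day × 28 days = 280 h
well pump: 0.98 kW × 280 h = 274.4 kWh
Total energy = 277.52 kWh
Cost = 277.52 × £0.26 = £72.16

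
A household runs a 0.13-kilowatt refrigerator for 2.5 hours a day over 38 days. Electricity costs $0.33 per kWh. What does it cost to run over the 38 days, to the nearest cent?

Runtime = 2.5 h/day × 38 days = 95 h
Energy = 0.13 kW × 95 h = 12.35 kWh
Cost = 12.35 kWh × $0.33/kWh = $4.08

$4.08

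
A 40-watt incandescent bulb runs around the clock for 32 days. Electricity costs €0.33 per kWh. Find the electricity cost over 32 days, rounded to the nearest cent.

Runtime = 24 h × 32 = 768 h
Energy = 0.04 kW × 768 h = 30.72 kWh
Cost = 30.72 kWh × €0.33/kWh = €10.14

€10.14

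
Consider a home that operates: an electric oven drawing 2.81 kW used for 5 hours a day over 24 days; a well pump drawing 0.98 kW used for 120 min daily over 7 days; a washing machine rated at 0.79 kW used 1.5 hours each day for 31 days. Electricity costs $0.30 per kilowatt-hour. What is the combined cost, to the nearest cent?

electric oven: Runtime = 5 h/day × 24 days = 120 h
electric oven: 2.81 kW × 120 h = 337.2 kWh
well pump: Runtime = 120 min × 7 = 840 min = 14 h
well pump: 0.98 kW × 14 h = 13.72 kWh
washing machine: Runtime = 1.5 h/day × 31 days = 46.5 h
washing machine: 0.79 kW × 46.5 h = 36.735 kWh
Total energy = 387.655 kWh
Cost = 387.655 × $0.30 = $116.30

$116.30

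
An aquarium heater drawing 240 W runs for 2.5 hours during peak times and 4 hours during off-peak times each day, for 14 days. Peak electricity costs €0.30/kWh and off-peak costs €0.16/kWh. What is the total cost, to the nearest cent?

Peak energy = 0.24 kW × 2.5 h × 14 = 8.4 kWh
Off-peak energy = 0.24 kW × 4 h × 14 = 13.44 kWh
Cost = 8.4 × €0.30 + 13.44 × €0.16 = €2.52 + €2.1504 = €4.67

€4.67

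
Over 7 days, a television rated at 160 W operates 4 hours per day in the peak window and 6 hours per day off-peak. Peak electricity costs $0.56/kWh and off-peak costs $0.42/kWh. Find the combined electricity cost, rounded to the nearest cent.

Peak energy = 0.16 kW × 4 h × 7 = 4.48 kWh
Off-peak energy = 0.16 kW × 6 h × 7 = 6.72 kWh
Cost = 4.48 × $0.56 + 6.72 × $0.42 = $2.5088 + $2.8224 = $5.33

$5.33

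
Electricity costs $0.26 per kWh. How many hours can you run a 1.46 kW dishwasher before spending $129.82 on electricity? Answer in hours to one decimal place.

342.0 h

Energy available = $129.82 ÷ $0.26/kWh = 499.3077 kWh
Hours = 499.3077 kWh ÷ 1.46 kW = 342.0 h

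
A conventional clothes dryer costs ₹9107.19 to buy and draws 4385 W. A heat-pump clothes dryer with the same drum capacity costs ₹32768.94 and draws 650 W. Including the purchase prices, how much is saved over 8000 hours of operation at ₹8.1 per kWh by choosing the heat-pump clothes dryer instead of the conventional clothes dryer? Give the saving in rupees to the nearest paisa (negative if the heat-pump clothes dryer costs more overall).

₹218366.25

conventional clothes dryer: ₹9107.19 + (4385/1000) kW × 8000 h × ₹8.1 = ₹9107.19 + ₹284148 = ₹293255.19
heat-pump clothes dryer: ₹32768.94 + (650/1000) kW × 8000 h × ₹8.1 = ₹32768.94 + ₹42120 = ₹74888.94
Saving = ₹293255.19 − ₹74888.94 = ₹218366.25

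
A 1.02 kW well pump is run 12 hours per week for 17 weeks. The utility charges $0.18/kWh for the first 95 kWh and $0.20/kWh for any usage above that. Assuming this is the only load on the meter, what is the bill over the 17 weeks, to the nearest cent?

Runtime = 12 h/week × 17 weeks = 204 h
Energy = 1.02 kW × 204 h = 208.08 kWh
Tier 1 (0–95 kWh): 95 × $0.18 = $17.1
Above 95 kWh: 113.08 × $0.20 = $22.616
Bill = $39.72

$39.72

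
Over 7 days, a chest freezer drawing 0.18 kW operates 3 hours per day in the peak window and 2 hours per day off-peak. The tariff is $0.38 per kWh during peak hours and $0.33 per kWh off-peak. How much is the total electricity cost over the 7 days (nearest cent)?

$2.27

Peak energy = 0.18 kW × 3 h × 7 = 3.78 kWh
Off-peak energy = 0.18 kW × 2 h × 7 = 2.52 kWh
Cost = 3.78 × $0.38 + 2.52 × $0.33 = $1.4364 + $0.8316 = $2.27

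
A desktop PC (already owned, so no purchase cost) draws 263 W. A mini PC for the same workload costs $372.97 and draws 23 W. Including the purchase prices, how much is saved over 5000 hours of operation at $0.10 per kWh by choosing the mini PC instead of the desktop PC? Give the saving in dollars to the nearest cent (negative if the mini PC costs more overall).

desktop PC: $0.00 + (263/1000) kW × 5000 h × $0.10 = $0.00 + $131.5 = $131.5
mini PC: $372.97 + (23/1000) kW × 5000 h × $0.10 = $372.97 + $11.5 = $384.47
Saving = $131.5 − $384.47 = −$252.97

-$252.97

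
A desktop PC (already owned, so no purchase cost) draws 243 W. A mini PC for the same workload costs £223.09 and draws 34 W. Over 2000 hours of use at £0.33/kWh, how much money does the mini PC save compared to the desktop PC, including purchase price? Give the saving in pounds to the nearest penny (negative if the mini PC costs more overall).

-£85.15

desktop PC: £0.00 + (243/1000) kW × 2000 h × £0.33 = £0.00 + £160.38 = £160.38
mini PC: £223.09 + (34/1000) kW × 2000 h × £0.33 = £223.09 + £22.44 = £245.53
Saving = £160.38 − £245.53 = −£85.15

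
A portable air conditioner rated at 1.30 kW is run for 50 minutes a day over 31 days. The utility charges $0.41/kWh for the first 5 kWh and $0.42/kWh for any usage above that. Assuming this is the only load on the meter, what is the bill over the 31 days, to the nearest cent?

$14.06

Runtime = 50 min × 31 = 1550 min = 25.833333… h
Energy = 1.3 kW × 25.833333… h = 33.583333… kWh
Tier 1 (0–5 kWh): 5 × $0.41 = $2.05
Above 5 kWh: 28.583333… × $0.42 = $12.005
Bill = $14.06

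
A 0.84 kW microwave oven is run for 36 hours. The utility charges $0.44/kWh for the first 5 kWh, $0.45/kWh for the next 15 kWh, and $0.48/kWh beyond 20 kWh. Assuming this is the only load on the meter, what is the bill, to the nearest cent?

$13.87

Energy = 0.84 kW × 36 h = 30.24 kWh
Tier 1 (0–5 kWh): 5 × $0.44 = $2.2
Tier 2 (5–20 kWh): 15 × $0.45 = $6.75
Above 20 kWh: 10.24 × $0.48 = $4.9152
Bill = $13.87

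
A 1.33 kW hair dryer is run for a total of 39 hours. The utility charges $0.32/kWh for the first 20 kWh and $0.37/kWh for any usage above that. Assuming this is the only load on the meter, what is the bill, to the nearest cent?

$18.19

Energy = 1.33 kW × 39 h = 51.87 kWh
Tier 1 (0–20 kWh): 20 × $0.32 = $6.4
Above 20 kWh: 31.87 × $0.37 = $11.7919
Bill = $18.19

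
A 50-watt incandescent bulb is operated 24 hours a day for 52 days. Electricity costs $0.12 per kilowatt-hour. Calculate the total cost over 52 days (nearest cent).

$7.49

Runtime = 24 h × 52 = 1248 h
Energy = 0.05 kW × 1248 h = 62.4 kWh
Cost = 62.4 kWh × $0.12/kWh = $7.49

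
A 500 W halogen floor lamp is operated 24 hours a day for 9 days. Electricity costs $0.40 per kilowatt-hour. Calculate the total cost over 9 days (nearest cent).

$43.20

Runtime = 24 h × 9 = 216 h
Energy = 0.5 kW × 216 h = 108 kWh
Cost = 108 kWh × $0.40/kWh = $43.20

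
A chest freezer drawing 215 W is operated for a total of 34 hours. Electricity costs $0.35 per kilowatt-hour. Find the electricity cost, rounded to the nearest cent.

Energy = 0.215 kW × 34 h = 7.31 kWh
Cost = 7.31 kWh × $0.35/kWh = $2.56

$2.56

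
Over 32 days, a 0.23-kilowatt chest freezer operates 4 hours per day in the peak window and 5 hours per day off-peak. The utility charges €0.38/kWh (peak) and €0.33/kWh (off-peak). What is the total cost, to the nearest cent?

€23.33

Peak energy = 0.23 kW × 4 h × 32 = 29.44 kWh
Off-peak energy = 0.23 kW × 5 h × 32 = 36.8 kWh
Cost = 29.44 × €0.38 + 36.8 × €0.33 = €11.1872 + €12.144 = €23.33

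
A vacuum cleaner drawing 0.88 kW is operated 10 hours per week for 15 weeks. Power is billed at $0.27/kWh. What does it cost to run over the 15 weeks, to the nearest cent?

Runtime = 10 h/week × 15 weeks = 150 h
Energy = 0.88 kW × 150 h = 132 kWh
Cost = 132 kWh × $0.27/kWh = $35.64

$35.64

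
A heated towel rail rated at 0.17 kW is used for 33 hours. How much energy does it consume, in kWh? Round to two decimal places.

5.61 kWh

Energy = 0.17 kW × 33 h = 5.61 kWh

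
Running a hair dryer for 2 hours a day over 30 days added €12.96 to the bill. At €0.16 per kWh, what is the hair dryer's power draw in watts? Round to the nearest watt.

Energy = €12.96 ÷ €0.16/kWh = 81 kWh
Runtime = 2 h/day × 30 days = 60 h
Power = 81 kWh ÷ 60 h = 1.35 kW = 1350 W

1350 W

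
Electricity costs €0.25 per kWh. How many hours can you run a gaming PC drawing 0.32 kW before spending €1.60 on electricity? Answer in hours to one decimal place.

Energy available = €1.60 ÷ €0.25/kWh = 6.4 kWh
Hours = 6.4 kWh ÷ 0.32 kW = 20.0 h

20.0 h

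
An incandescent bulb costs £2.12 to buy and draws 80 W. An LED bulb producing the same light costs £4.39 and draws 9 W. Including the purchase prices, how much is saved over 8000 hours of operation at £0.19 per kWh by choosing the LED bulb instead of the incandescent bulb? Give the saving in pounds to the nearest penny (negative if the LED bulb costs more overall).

incandescent bulb: £2.12 + (80/1000) kW × 8000 h × £0.19 = £2.12 + £121.6 = £123.72
LED bulb: £4.39 + (9/1000) kW × 8000 h × £0.19 = £4.39 + £13.68 = £18.07
Saving = £123.72 − £18.07 = £105.65

£105.65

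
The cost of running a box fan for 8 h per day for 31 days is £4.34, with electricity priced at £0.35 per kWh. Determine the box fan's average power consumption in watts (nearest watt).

50 W

Energy = £4.34 ÷ £0.35/kWh = 12.4 kWh
Runtime = 8 h/day × 31 days = 248 h
Power = 12.4 kWh ÷ 248 h = 0.05 kW = 50 W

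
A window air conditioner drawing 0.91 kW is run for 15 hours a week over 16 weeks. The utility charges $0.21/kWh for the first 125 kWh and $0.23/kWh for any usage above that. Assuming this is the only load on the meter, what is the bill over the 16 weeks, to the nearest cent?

Runtime = 15 h/week × 16 weeks = 240 h
Energy = 0.91 kW × 240 h = 218.4 kWh
Tier 1 (0–125 kWh): 125 × $0.21 = $26.25
Above 125 kWh: 93.4 × $0.23 = $21.482
Bill = $47.73

$47.73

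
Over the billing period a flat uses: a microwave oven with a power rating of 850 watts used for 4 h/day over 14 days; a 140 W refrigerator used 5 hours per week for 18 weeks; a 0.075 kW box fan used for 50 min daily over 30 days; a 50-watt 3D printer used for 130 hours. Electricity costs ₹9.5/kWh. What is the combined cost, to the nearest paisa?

₹651.46

microwave oven: Runtime = 4 h/day × 14 days = 56 h
microwave oven: 0.85 kW × 56 h = 47.6 kWh
refrigerator: Runtime = 5 h/week × 18 weeks = 90 h
refrigerator: 0.14 kW × 90 h = 12.6 kWh
box fan: Runtime = 50 min × 30 = 1500 min = 25 h
box fan: 0.075 kW × 25 h = 1.875 kWh
3D printer: 0.05 kW × 130 h = 6.5 kWh
Total energy = 68.575 kWh
Cost = 68.575 × ₹9.5 = ₹651.46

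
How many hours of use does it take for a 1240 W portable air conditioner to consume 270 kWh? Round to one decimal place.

217.7 h

Hours = 270 kWh ÷ 1.24 kW = 217.7 h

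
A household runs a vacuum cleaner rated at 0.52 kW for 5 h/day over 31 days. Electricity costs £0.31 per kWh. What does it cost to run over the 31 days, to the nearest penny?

Runtime = 5 h/day × 31 days = 155 h
Energy = 0.52 kW × 155 h = 80.6 kWh
Cost = 80.6 kWh × £0.31/kWh = £24.99

£24.99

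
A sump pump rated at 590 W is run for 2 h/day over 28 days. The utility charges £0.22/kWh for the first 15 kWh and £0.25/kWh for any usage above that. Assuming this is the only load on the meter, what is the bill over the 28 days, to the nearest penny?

£7.81

Runtime = 2 h/day × 28 days = 56 h
Energy = 0.59 kW × 56 h = 33.04 kWh
Tier 1 (0–15 kWh): 15 × £0.22 = £3.3
Above 15 kWh: 18.04 × £0.25 = £4.51
Bill = £7.81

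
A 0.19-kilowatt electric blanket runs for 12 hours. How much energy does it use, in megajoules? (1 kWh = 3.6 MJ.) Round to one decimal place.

8.2 MJ

Energy = 0.19 kW × 12 h = 2.28 kWh
= 2.28 × 3.6 MJ = 8.2 MJ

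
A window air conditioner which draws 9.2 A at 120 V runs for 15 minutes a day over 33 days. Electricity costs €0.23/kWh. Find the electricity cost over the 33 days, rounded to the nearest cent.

€2.09

Power = 9.2 A × 120 V = 1104 W = 1.104 kW
Runtime = 15 min × 33 = 495 min = 8.25 h
Energy = 1.104 kW × 8.25 h = 9.108 kWh
Cost = 9.108 kWh × €0.23/kWh = €2.09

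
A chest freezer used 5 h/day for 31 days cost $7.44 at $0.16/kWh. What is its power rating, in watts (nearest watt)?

Energy = $7.44 ÷ $0.16/kWh = 46.5 kWh
Runtime = 5 h/day × 31 days = 155 h
Power = 46.5 kWh ÷ 155 h = 0.3 kW = 300 W

300 W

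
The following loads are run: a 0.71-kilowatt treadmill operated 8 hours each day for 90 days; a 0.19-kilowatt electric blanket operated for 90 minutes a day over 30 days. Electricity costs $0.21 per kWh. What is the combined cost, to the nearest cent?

treadmill: Runtime = 8 h/day × 90 days = 720 h
treadmill: 0.71 kW × 720 h = 511.2 kWh
electric blanket: Runtime = 90 min × 30 = 2700 min = 45 h
electric blanket: 0.19 kW × 45 h = 8.55 kWh
Total energy = 519.75 kWh
Cost = 519.75 × $0.21 = $109.15

$109.15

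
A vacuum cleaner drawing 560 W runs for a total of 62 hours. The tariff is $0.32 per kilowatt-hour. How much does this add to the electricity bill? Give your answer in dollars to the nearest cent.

Energy = 0.56 kW × 62 h = 34.72 kWh
Cost = 34.72 kWh × $0.32/kWh = $11.11

$11.11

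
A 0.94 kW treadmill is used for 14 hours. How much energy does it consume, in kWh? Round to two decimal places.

13.16 kWh

Energy = 0.94 kW × 14 h = 13.16 kWh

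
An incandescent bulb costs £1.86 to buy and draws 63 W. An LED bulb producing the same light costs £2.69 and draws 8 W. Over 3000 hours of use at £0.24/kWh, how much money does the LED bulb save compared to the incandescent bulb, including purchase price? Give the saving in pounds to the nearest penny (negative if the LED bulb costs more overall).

incandescent bulb: £1.86 + (63/1000) kW × 3000 h × £0.24 = £1.86 + £45.36 = £47.22
LED bulb: £2.69 + (8/1000) kW × 3000 h × £0.24 = £2.69 + £5.76 = £8.45
Saving = £47.22 − £8.45 = £38.77

£38.77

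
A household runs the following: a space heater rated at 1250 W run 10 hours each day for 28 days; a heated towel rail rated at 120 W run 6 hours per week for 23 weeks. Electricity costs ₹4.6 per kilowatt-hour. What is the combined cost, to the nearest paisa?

space heater: Runtime = 10 h/day × 28 days = 280 h
space heater: 1.25 kW × 280 h = 350 kWh
heated towel rail: Runtime = 6 h/week × 23 weeks = 138 h
heated towel rail: 0.12 kW × 138 h = 16.56 kWh
Total energy = 366.56 kWh
Cost = 366.56 × ₹4.6 = ₹1686.18

₹1686.18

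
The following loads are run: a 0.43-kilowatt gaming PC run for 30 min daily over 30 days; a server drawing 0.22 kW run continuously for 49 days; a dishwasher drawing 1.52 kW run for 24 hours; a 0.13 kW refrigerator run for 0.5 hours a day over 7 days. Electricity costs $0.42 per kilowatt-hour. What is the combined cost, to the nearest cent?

gaming PC: Runtime = 30 min × 30 = 900 min = 15 h
gaming PC: 0.43 kW × 15 h = 6.45 kWh
server: Runtime = 24 h × 49 = 1176 h
server: 0.22 kW × 1176 h = 258.72 kWh
dishwasher: 1.52 kW × 24 h = 36.48 kWh
refrigerator: Runtime = 0.5 h/day × 7 days = 3.5 h
refrigerator: 0.13 kW × 3.5 h = 0.455 kWh
Total energy = 302.105 kWh
Cost = 302.105 × $0.42 = $126.88

$126.88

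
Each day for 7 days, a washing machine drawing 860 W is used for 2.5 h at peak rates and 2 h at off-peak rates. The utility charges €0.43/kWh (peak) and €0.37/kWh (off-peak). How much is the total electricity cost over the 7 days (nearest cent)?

Peak energy = 0.86 kW × 2.5 h × 7 = 15.05 kWh
Off-peak energy = 0.86 kW × 2 h × 7 = 12.04 kWh
Cost = 15.05 × €0.43 + 12.04 × €0.37 = €6.4715 + €4.4548 = €10.93

€10.93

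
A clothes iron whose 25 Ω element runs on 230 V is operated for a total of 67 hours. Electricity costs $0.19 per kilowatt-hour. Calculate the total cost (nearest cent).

Power = V²/R = 230²/25 = 2116 W = 2.116 kW
Energy = 2.116 kW × 67 h = 141.772 kWh
Cost = 141.772 kWh × $0.19/kWh = $26.94

$26.94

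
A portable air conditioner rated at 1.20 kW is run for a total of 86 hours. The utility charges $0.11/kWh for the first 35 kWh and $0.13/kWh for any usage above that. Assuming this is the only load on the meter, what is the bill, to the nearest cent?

Energy = 1.2 kW × 86 h = 103.2 kWh
Tier 1 (0–35 kWh): 35 × $0.11 = $3.85
Above 35 kWh: 68.2 × $0.13 = $8.866
Bill = $12.72

$12.72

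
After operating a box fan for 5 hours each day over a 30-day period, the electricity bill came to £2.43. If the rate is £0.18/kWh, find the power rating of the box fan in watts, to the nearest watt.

90 W

Energy = £2.43 ÷ £0.18/kWh = 13.5 kWh
Runtime = 5 h/day × 30 days = 150 h
Power = 13.5 kWh ÷ 150 h = 0.09 kW = 90 W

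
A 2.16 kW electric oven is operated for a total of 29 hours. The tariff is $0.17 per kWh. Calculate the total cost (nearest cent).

Energy = 2.16 kW × 29 h = 62.64 kWh
Cost = 62.64 kWh × $0.17/kWh = $10.65

$10.65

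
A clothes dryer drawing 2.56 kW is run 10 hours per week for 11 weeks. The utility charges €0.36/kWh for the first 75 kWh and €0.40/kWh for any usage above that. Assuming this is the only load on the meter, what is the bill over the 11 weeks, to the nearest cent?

Runtime = 10 h/week × 11 weeks = 110 h
Energy = 2.56 kW × 110 h = 281.6 kWh
Tier 1 (0–75 kWh): 75 × €0.36 = €27
Above 75 kWh: 206.6 × €0.40 = €82.64
Bill = €109.64

€109.64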